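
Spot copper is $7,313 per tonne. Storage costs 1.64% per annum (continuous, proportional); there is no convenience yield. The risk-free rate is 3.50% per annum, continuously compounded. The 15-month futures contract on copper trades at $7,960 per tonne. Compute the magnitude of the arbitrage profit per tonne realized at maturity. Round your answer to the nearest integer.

Fair futures: F* = S·e^(carry·T), with carry = (r + u) = 0.0350 + 0.0164 = 0.0514
F* = 7313 · e^(0.0514 × 15/12) = 7313 · e^0.064250 = 7313 × 1.066359 = $7798.2834
Market $7960 > fair $7798.2834: forward overpriced → cash-and-carry (buy spot, short the forward).
At maturity, profit = |F_mkt − F*| = |7960 − 7798.2834| = $162 per tonne

$162 per tonne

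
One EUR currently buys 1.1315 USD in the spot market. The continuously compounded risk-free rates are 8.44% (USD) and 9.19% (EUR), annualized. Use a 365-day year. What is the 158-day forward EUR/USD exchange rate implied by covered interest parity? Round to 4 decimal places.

F = S·e^((r_USD − r_EUR)T) = 1.1315 · e^((0.0844 − 0.0919) × 158/365)
= 1.1315 · e^-0.003247 = 1.1315 × 0.996758
F = 1.1278 USD per EUR

1.1278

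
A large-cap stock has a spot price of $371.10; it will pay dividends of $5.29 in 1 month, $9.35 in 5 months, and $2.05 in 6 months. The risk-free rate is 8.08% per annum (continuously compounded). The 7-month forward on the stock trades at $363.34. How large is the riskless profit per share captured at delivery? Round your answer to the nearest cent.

$8.62 per share

PV(dividends) I = 5.29·e^(−0.0808·1/12) + 9.35·e^(−0.0808·5/12) + 2.05·e^(−0.0808·6/12) = 16.2638
Fair forward F* = (S − I)·e^(rT) = (371.10 − 16.2638)·e^0.047133 = 354.8362 × 1.048261 = 371.9609
Market $363.34 < fair 371.9609: forward underpriced → reverse cash-and-carry (short the stock, invest proceeds at r, pay the dividends, go long the forward).
Profit at T = |F_mkt − F*| = |363.34 − 371.9609| = $8.62 per share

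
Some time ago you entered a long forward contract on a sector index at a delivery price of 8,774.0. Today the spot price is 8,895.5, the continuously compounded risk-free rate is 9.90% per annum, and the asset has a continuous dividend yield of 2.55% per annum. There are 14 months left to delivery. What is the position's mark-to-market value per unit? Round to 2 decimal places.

817.82

Current fair forward for the remaining 14 months: F = S·e^((r − q)·T), (r − q) = 0.0990 − 0.0255 = 0.0735
F = 8895.5 · e^(0.0735 × 14/12) = 8895.5 × 1.08953391 = 9691.9489
Value of long forward = (F − K)·e^(−rT) = (9691.9489 − 8774.0) · e^(−0.0990·14/12)
= 917.9489 × 0.89092057 = 817.82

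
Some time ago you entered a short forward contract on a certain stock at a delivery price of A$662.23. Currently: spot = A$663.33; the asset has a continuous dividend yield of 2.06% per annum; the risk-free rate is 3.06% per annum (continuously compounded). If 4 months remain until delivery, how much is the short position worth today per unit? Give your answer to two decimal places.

-A$3.28

Current fair forward for the remaining 4 months: F = S·e^((r − q)·T), (r − q) = 0.0306 − 0.0206 = 0.0100
F = 663.33 · e^(0.0100 × 4/12) = 663.33 × 1.003339 = 665.5449
Value of long forward = (F − K)·e^(−rT) = (665.5449 − 662.23) · e^(−0.0306·4/12)
= 3.3149 × 0.989852 = 3.28
Short position value = −(long value) = -A$3.28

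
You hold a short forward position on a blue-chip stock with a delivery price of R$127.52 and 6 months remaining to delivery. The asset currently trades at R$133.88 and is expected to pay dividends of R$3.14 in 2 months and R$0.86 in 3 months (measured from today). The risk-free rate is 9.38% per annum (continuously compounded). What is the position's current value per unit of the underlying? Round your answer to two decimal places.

-R$8.27

PV(remaining dividends) I = 3.14·e^(−0.0938·2/12) + 0.86·e^(−0.0938·3/12) = 3.9314
Current forward F = (S − I)·e^(rT) = (133.88 − 3.9314)·e^(0.0938·6/12) = 129.9486 × 1.048017 = 136.1883
Value (long) = (F − K)·e^(−rT) = (136.1883 − 127.52) × 0.954183 = 8.2711
Short position value = −(long value) = -R$8.27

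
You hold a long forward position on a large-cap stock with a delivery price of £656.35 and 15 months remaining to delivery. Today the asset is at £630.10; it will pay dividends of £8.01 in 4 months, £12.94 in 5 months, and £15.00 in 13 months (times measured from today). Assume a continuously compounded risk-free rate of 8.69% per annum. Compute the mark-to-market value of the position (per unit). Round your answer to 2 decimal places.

PV(remaining dividends) I = 8.01·e^(−0.0869·4/12) + 12.94·e^(−0.0869·5/12) + 15.00·e^(−0.0869·13/12) = 33.9135
Current forward F = (S − I)·e^(rT) = (630.10 − 33.9135)·e^(0.0869·15/12) = 596.1865 × 1.114744 = 664.5953
Value (long) = (F − K)·e^(−rT) = (664.5953 − 656.35) × 0.897067 = 7.3966
Value = £7.40

£7.40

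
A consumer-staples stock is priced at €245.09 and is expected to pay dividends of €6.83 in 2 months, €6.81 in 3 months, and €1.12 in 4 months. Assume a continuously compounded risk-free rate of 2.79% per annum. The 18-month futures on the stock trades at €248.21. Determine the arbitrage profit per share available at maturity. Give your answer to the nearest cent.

PV(dividends) I = 6.83·e^(−0.0279·2/12) + 6.81·e^(−0.0279·3/12) + 1.12·e^(−0.0279·4/12) = 14.6706
Fair futures F* = (S − I)·e^(rT) = (245.09 − 14.6706)·e^0.041850 = 230.4194 × 1.042738 = 240.2671
Market €248.21 > fair 240.2671: forward overpriced → cash-and-carry (borrow at r, buy the stock and collect the dividends, short the forward).
Profit at T = |F_mkt − F*| = |248.21 − 240.2671| = €7.94 per share

€7.94 per share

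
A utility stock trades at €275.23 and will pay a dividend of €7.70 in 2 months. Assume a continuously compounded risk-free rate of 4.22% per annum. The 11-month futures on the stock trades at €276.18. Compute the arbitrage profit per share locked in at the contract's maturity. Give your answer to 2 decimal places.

PV(dividends) I = 7.70·e^(−0.0422·2/12) = 7.6460
Fair futures F* = (S − I)·e^(rT) = (275.23 − 7.6460)·e^0.038683 = 267.5840 × 1.039441 = 278.1378
Market €276.18 < fair 278.1378: forward underpriced → reverse cash-and-carry (short the stock, invest proceeds at r, pay the dividends, go long the forward).
Profit at T = |F_mkt − F*| = |276.18 − 278.1378| = €1.96 per share

€1.96 per share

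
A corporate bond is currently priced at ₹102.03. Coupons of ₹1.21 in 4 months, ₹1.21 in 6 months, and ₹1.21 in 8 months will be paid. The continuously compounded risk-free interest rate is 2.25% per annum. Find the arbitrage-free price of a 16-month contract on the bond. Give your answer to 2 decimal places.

PV(coupons) I = 1.21·e^(−0.0225·4/12) + 1.21·e^(−0.0225·6/12) + 1.21·e^(−0.0225·8/12)
I = 1.2010 + 1.1965 + 1.1920 = 3.5895
F = (S − I)·e^(rT) = (102.03 − 3.5895) · e^(0.0225·16/12)
= 98.4405 · e^0.030000 = 98.4405 × 1.030455 = ₹101.44

₹101.44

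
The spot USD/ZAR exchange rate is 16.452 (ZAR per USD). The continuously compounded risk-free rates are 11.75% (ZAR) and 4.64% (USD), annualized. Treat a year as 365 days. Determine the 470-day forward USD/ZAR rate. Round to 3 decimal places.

F = S·e^((r_ZAR − r_USD)T) = 16.452 · e^((0.1175 − 0.0464) × 470/365)
= 16.452 · e^0.091553 = 16.452 × 1.095875
F = 18.029 ZAR per USD

18.029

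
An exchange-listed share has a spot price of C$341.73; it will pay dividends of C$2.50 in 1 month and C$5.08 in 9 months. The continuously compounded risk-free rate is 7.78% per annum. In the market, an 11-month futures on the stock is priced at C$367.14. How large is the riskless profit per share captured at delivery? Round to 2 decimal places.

C$7.96 per share

PV(dividends) I = 2.50·e^(−0.0778·1/12) + 5.08·e^(−0.0778·9/12) = 7.2759
Fair futures F* = (S − I)·e^(rT) = (341.73 − 7.2759)·e^0.071317 = 334.4541 × 1.073922 = 359.1776
Market C$367.14 > fair 359.1776: forward overpriced → cash-and-carry (borrow at r, buy the stock and collect the dividends, short the forward).
Profit at T = |F_mkt − F*| = |367.14 − 359.1776| = C$7.96 per share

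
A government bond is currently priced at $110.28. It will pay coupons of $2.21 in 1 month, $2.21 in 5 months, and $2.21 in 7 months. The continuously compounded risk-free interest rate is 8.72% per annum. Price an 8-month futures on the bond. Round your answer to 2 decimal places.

PV(coupons) I = 2.21·e^(−0.0872·1/12) + 2.21·e^(−0.0872·5/12) + 2.21·e^(−0.0872·7/12)
I = 2.1940 + 2.1311 + 2.1004 = 6.4255
F = (S − I)·e^(rT) = (110.28 − 6.4255) · e^(0.0872·8/12)
= 103.8545 · e^0.058133 = 103.8545 × 1.059856 = $110.07

$110.07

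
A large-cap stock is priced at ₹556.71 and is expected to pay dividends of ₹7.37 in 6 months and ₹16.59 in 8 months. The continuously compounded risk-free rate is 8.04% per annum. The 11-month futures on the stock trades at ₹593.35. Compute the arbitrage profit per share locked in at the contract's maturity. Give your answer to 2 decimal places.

PV(dividends) I = 7.37·e^(−0.0804·6/12) + 16.59·e^(−0.0804·8/12) = 22.8038
Fair futures F* = (S − I)·e^(rT) = (556.71 − 22.8038)·e^0.073700 = 533.9062 × 1.076484 = 574.7415
Market ₹593.35 > fair 574.7415: forward overpriced → cash-and-carry (borrow at r, buy the stock and collect the dividends, short the forward).
Profit at T = |F_mkt − F*| = |593.35 − 574.7415| = ₹18.61 per share

₹18.61 per share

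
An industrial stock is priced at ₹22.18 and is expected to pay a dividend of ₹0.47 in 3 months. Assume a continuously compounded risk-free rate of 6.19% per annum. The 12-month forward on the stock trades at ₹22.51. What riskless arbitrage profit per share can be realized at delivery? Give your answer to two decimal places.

₹0.59 per share

PV(dividends) I = 0.47·e^(−0.0619·3/12) = 0.4628
Fair forward F* = (S − I)·e^(rT) = (22.18 − 0.4628)·e^0.061900 = 21.7172 × 1.063856 = 23.1040
Market ₹22.51 < fair 23.1040: forward underpriced → reverse cash-and-carry (short the stock, invest proceeds at r, pay the dividends, go long the forward).
Profit at T = |F_mkt − F*| = |22.51 − 23.1040| = ₹0.59 per share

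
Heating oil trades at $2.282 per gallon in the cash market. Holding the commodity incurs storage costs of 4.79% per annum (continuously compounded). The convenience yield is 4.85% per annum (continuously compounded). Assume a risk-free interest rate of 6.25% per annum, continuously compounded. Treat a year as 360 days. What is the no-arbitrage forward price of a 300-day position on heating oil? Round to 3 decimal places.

Net carry = r + u − y = 0.0625 + 0.0479 − 0.0485 = 0.0619
F = S·e^((r+u−y)T) = 2.282 · e^(0.0619 × 300/360) = 2.282 · e^0.051583
= 2.282 × 1.052937 = $2.403 per gallon

$2.403 per gallon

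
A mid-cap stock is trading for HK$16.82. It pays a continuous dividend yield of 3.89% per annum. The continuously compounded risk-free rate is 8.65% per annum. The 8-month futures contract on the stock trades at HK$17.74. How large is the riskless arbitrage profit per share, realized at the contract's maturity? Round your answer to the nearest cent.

Fair futures: F* = S·e^(carry·T), with carry = (r − q) = 0.0865 − 0.0389 = 0.0476
F* = 16.82 · e^(0.0476 × 8/12) = 16.82 · e^0.031733 = 16.82 × 1.032242 = HK$17.3623
Market HK$17.74 > fair HK$17.3623: forward overpriced → cash-and-carry (buy spot, short the forward).
At maturity, profit = |F_mkt − F*| = |17.74 − 17.3623| = HK$0.38 per share

HK$0.38 per share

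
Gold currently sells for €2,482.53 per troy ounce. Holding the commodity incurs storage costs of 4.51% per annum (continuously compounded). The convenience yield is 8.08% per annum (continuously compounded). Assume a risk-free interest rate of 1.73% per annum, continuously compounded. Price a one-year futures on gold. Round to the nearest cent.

Net carry = r + u − y = 0.0173 + 0.0451 − 0.0808 = -0.0184
F = S·e^((r+u−y)T) = 2482.53 · e^(-0.0184 × 12/12) = 2482.53 · e^-0.01840000
= 2482.53 × 0.98176825 = €2,437.27 per troy ounce

€2,437.27 per troy ounce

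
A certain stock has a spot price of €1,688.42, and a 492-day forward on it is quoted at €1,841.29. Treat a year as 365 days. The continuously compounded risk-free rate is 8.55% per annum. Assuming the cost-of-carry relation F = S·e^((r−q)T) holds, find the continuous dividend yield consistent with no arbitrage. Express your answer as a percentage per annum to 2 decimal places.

From F = S·e^((r−q)T): (r − q) = ln(F/S)/T
ln(1841.29/1688.42) = ln(1.090540) = 0.086673
(r − q) = 0.086673 / (492/365) = 0.064300
q = r − ln(F/S)/T = 0.0855 − 0.064300 = 0.021200
q = 2.12%

2.12%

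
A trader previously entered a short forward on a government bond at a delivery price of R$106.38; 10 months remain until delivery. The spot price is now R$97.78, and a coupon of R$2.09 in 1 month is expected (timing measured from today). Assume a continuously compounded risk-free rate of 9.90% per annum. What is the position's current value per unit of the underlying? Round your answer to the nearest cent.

R$2.25

PV(remaining coupons) I = 2.09·e^(−0.0990·1/12) = 2.0728
Current forward F = (S − I)·e^(rT) = (97.78 − 2.0728)·e^(0.0990·10/12) = 95.7072 × 1.085999 = 103.9379
Value (long) = (F − K)·e^(−rT) = (103.9379 − 106.38) × 0.920811 = -2.2487
Short position value = −(long value) = R$2.25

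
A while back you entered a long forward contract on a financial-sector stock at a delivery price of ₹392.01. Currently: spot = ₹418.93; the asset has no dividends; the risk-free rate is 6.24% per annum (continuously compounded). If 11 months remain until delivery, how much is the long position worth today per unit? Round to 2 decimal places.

Current fair forward for the remaining 11 months: F = S·e^(r·T), r = 0.0624
F = 418.93 · e^(0.0624 × 11/12) = 418.93 × 1.058868 = 443.5916
Value of long forward = (F − K)·e^(−rT) = (443.5916 − 392.01) · e^(−0.0624·11/12)
= 51.5816 × 0.944405 = 48.71

₹48.71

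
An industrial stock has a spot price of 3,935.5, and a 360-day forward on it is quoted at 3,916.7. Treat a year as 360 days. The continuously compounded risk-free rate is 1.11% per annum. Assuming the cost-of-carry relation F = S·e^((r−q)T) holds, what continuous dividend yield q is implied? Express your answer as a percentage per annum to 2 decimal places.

From F = S·e^((r−q)T): (r − q) = ln(F/S)/T
ln(3916.7/3935.5) = ln(0.995223) = -0.004788
(r − q) = -0.004788 / (360/360) = -0.004788
q = r − ln(F/S)/T = 0.0111 + 0.004788 = 0.015888
q = 1.59%

1.59%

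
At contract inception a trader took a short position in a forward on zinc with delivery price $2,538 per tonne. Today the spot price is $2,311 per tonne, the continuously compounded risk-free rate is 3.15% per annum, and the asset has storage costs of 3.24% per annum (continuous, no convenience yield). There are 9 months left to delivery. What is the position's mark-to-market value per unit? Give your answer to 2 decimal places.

Current fair forward for the remaining 9 months: F = S·e^((r + u)·T), (r + u) = 0.0315 + 0.0324 = 0.0639
F = 2311 · e^(0.0639 × 9/12) = 2311 × 1.04909197 = 2424.4515
Value of long forward = (F − K)·e^(−rT) = (2424.4515 − 2538) · e^(−0.0315·9/12)
= -113.5485 × 0.97665189 = -110.90
Short position value = −(long value) = $110.90

$110.90 per tonne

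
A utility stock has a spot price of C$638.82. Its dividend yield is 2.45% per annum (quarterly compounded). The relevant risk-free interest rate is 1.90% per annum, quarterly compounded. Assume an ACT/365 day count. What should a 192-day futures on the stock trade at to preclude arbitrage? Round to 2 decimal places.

C$636.98

F = S · (1+r/4)^(4T) / (1+q/4)^(4T)
= 638.82 × 1.010021 / 1.012931 = 638.82 × 0.997127
F = C$636.98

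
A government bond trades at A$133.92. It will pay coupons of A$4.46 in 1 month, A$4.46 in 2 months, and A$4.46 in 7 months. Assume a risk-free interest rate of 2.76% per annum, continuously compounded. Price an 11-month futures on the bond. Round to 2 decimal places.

PV(coupons) I = 4.46·e^(−0.0276·1/12) + 4.46·e^(−0.0276·2/12) + 4.46·e^(−0.0276·7/12)
I = 4.4498 + 4.4395 + 4.3888 = 13.2781
F = (S − I)·e^(rT) = (133.92 − 13.2781) · e^(0.0276·11/12)
= 120.6419 · e^0.025300 = 120.6419 × 1.025623 = A$123.73

A$123.73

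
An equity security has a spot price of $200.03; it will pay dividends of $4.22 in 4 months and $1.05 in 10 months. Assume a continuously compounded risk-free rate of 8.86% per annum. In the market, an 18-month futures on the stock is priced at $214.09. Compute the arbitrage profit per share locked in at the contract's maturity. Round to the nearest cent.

PV(dividends) I = 4.22·e^(−0.0886·4/12) + 1.05·e^(−0.0886·10/12) = 5.0725
Fair futures F* = (S − I)·e^(rT) = (200.03 − 5.0725)·e^0.132900 = 194.9575 × 1.142136 = 222.6680
Market $214.09 < fair 222.6680: forward underpriced → reverse cash-and-carry (short the stock, invest proceeds at r, pay the dividends, go long the forward).
Profit at T = |F_mkt − F*| = |214.09 − 222.6680| = $8.58 per share

$8.58 per share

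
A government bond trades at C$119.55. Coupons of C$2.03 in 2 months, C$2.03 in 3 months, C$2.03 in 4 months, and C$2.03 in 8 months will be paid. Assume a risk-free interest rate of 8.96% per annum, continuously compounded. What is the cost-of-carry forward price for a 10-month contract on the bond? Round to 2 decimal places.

C$120.34

PV(coupons) I = 2.03·e^(−0.0896·2/12) + 2.03·e^(−0.0896·3/12) + 2.03·e^(−0.0896·4/12) + 2.03·e^(−0.0896·8/12)
I = 1.9999 + 1.9850 + 1.9703 + 1.9123 = 7.8675
F = (S − I)·e^(rT) = (119.55 − 7.8675) · e^(0.0896·10/12)
= 111.6825 · e^0.074667 = 111.6825 × 1.077525 = C$120.34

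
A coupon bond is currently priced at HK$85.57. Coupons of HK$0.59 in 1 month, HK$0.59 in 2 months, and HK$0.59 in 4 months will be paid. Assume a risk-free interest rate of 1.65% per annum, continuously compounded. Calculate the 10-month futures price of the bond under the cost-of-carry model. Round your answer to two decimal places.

PV(coupons) I = 0.59·e^(−0.0165·1/12) + 0.59·e^(−0.0165·2/12) + 0.59·e^(−0.0165·4/12)
I = 0.5892 + 0.5884 + 0.5868 = 1.7644
F = (S − I)·e^(rT) = (85.57 − 1.7644) · e^(0.0165·10/12)
= 83.8056 · e^0.013750 = 83.8056 × 1.013845 = HK$84.97

HK$84.97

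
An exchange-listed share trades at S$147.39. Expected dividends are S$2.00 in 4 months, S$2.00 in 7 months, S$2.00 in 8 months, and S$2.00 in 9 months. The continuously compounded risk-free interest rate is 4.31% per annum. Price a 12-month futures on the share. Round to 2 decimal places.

PV(dividends) I = 2.00·e^(−0.0431·4/12) + 2.00·e^(−0.0431·7/12) + 2.00·e^(−0.0431·8/12) + 2.00·e^(−0.0431·9/12)
I = 1.9715 + 1.9503 + 1.9434 + 1.9364 = 7.8016
F = (S − I)·e^(rT) = (147.39 − 7.8016) · e^(0.0431·12/12)
= 139.5884 · e^0.043100 = 139.5884 × 1.044042 = S$145.74

S$145.74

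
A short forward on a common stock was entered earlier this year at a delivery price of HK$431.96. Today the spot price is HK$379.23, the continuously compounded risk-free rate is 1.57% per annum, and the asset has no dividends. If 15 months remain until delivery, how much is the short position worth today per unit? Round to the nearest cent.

Current fair forward for the remaining 15 months: F = S·e^(r·T), r = 0.0157
F = 379.23 · e^(0.0157 × 15/12) = 379.23 × 1.019819 = 386.7460
Value of long forward = (F − K)·e^(−rT) = (386.7460 − 431.96) · e^(−0.0157·15/12)
= -45.2140 × 0.980566 = -44.34
Short position value = −(long value) = HK$44.34

HK$44.34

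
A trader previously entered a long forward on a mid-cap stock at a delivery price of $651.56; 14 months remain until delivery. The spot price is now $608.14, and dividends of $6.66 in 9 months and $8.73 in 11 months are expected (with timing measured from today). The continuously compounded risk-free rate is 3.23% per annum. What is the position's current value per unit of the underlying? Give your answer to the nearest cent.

-$34.30

PV(remaining dividends) I = 6.66·e^(−0.0323·9/12) + 8.73·e^(−0.0323·11/12) = 14.9759
Current forward F = (S − I)·e^(rT) = (608.14 − 14.9759)·e^(0.0323·14/12) = 593.1641 × 1.038402 = 615.9428
Value (long) = (F − K)·e^(−rT) = (615.9428 − 651.56) × 0.963018 = -34.3000
Value = -$34.30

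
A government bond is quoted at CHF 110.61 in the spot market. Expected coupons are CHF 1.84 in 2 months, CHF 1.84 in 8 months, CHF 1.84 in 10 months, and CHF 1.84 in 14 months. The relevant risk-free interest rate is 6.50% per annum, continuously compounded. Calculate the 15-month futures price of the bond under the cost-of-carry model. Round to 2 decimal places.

CHF 112.35

PV(coupons) I = 1.84·e^(−0.0650·2/12) + 1.84·e^(−0.0650·8/12) + 1.84·e^(−0.0650·10/12) + 1.84·e^(−0.0650·14/12)
I = 1.8202 + 1.7620 + 1.7430 + 1.7056 = 7.0308
F = (S − I)·e^(rT) = (110.61 − 7.0308) · e^(0.0650·15/12)
= 103.5792 · e^0.081250 = 103.5792 × 1.084642 = CHF 112.35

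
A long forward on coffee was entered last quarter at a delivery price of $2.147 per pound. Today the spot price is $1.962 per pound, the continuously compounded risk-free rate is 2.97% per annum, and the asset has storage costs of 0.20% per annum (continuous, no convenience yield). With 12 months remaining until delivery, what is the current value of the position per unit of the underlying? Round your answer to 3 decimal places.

-$0.118 per pound

Current fair forward for the remaining 12 months: F = S·e^((r + u)·T), (r + u) = 0.0297 + 0.0020 = 0.0317
F = 1.962 · e^(0.0317 × 12/12) = 1.962 × 1.032208 = 2.0252
Value of long forward = (F − K)·e^(−rT) = (2.0252 − 2.147) · e^(−0.0297·12/12)
= -0.1218 × 0.970737 = -0.118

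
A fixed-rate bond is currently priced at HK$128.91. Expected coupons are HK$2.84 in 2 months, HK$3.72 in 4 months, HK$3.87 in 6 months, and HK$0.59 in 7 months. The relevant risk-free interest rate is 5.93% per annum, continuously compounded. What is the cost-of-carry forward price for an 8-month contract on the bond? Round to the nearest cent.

PV(coupons) I = 2.84·e^(−0.0593·2/12) + 3.72·e^(−0.0593·4/12) + 3.87·e^(−0.0593·6/12) + 0.59·e^(−0.0593·7/12)
I = 2.8121 + 3.6472 + 3.7569 + 0.5699 = 10.7861
F = (S − I)·e^(rT) = (128.91 − 10.7861) · e^(0.0593·8/12)
= 118.1239 · e^0.039533 = 118.1239 × 1.040325 = HK$122.89

HK$122.89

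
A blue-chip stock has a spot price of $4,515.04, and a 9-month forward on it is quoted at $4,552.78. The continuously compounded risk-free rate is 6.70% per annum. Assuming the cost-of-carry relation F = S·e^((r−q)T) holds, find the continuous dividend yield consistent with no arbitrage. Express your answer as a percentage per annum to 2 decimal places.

From F = S·e^((r−q)T): (r − q) = ln(F/S)/T
ln(4552.78/4515.04) = ln(1.008359) = 0.008324
(r − q) = 0.008324 / (9/12) = 0.011099
q = r − ln(F/S)/T = 0.0670 − 0.011099 = 0.055901
q = 5.59%

5.59%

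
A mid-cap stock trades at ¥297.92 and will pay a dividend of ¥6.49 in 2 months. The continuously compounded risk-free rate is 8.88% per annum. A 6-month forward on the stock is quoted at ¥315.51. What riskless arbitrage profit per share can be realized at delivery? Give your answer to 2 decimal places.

¥10.75 per share

PV(dividends) I = 6.49·e^(−0.0888·2/12) = 6.3947
Fair forward F* = (S − I)·e^(rT) = (297.92 − 6.3947)·e^0.044400 = 291.5253 × 1.045400 = 304.7605
Market ¥315.51 > fair 304.7605: forward overpriced → cash-and-carry (borrow at r, buy the stock and collect the dividends, short the forward).
Profit at T = |F_mkt − F*| = |315.51 − 304.7605| = ¥10.75 per share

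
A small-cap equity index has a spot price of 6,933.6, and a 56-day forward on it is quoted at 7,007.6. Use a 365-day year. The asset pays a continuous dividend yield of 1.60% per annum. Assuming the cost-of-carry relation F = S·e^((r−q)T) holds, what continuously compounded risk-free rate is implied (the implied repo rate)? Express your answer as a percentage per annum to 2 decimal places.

From F = S·e^((r−q)T): (r − q) = ln(F/S)/T
ln(7007.6/6933.6) = ln(1.010673) = 0.010616
(r − q) = 0.010616 / (56/365) = 0.069194
r = ln(F/S)/T + q = 0.069194 + 0.0160 = 0.085194
r = 8.52%

8.52%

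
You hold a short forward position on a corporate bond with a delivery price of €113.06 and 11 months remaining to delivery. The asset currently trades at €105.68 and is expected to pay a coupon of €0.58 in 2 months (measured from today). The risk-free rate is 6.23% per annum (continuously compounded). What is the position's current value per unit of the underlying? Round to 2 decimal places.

€1.68

PV(remaining coupons) I = 0.58·e^(−0.0623·2/12) = 0.5740
Current forward F = (S − I)·e^(rT) = (105.68 − 0.5740)·e^(0.0623·11/12) = 105.1060 × 1.058771 = 111.2832
Value (long) = (F − K)·e^(−rT) = (111.2832 − 113.06) × 0.944492 = -1.6782
Short position value = −(long value) = €1.68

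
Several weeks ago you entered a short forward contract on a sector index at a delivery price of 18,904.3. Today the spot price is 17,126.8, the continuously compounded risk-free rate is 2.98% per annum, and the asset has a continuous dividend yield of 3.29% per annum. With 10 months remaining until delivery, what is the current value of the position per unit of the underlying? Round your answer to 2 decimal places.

1777.01

Current fair forward for the remaining 10 months: F = S·e^((r − q)·T), (r − q) = 0.0298 − 0.0329 = -0.0031
F = 17126.8 · e^(-0.0031 × 10/12) = 17126.8 × 0.99742000 = 17082.6129
Value of long forward = (F − K)·e^(−rT) = (17082.6129 − 18904.3) · e^(−0.0298·10/12)
= -1821.6871 × 0.97547248 = -1777.01
Short position value = −(long value) = 1777.01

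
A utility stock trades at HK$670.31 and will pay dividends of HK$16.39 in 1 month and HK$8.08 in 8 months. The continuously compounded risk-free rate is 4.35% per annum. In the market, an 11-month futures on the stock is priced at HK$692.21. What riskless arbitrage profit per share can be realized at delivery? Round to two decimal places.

PV(dividends) I = 16.39·e^(−0.0435·1/12) + 8.08·e^(−0.0435·8/12) = 24.1797
Fair futures F* = (S − I)·e^(rT) = (670.31 − 24.1797)·e^0.039875 = 646.1303 × 1.040681 = 672.4155
Market HK$692.21 > fair 672.4155: forward overpriced → cash-and-carry (borrow at r, buy the stock and collect the dividends, short the forward).
Profit at T = |F_mkt − F*| = |692.21 − 672.4155| = HK$19.79 per share

HK$19.79 per share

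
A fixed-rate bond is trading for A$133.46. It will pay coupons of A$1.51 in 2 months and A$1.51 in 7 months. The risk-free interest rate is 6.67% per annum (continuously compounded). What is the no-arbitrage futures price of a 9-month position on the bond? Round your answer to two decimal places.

A$137.21

PV(coupons) I = 1.51·e^(−0.0667·2/12) + 1.51·e^(−0.0667·7/12)
I = 1.4933 + 1.4524 = 2.9457
F = (S − I)·e^(rT) = (133.46 − 2.9457) · e^(0.0667·9/12)
= 130.5143 · e^0.050025 = 130.5143 × 1.051297 = A$137.21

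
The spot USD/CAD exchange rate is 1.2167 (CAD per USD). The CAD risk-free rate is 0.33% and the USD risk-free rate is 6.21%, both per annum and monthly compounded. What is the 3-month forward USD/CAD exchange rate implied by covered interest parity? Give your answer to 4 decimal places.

1.1990

By covered interest parity, F = S · (1+r_CAD/12)^(12T) / (1+r_USD/12)^(12T)
= 1.2167 × 1.000825 / 1.015605 = 1.2167 × 0.985447
F = 1.1990 CAD per USD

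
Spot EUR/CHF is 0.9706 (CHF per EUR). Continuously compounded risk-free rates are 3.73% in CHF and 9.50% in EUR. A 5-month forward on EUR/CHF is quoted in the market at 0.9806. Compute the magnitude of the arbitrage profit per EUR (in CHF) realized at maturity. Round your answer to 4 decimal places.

Fair forward: F* = S·e^(carry·T), with carry = (r_CHF − r_EUR) = 0.0373 − 0.0950 = -0.0577
F* = 0.9706 · e^(-0.0577 × 5/12) = 0.9706 · e^-0.024042 = 0.9706 × 0.976245 = 0.9475
Market 0.9806 > fair 0.9475: forward overpriced → cash-and-carry (buy spot, short the forward).
At maturity, profit = |F_mkt − F*| = |0.9806 − 0.9475| = 0.0331 per EUR (in CHF)

0.0331 per EUR (in CHF)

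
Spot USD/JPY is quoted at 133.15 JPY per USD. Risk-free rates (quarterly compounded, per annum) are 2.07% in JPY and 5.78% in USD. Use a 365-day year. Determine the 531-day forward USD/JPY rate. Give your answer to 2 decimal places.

126.22

By covered interest parity, F = S · (1+r_JPY/4)^(4T) / (1+r_USD/4)^(4T)
= 133.15 × 1.030492 / 1.087069 = 133.15 × 0.947955
F = 126.22 JPY per USD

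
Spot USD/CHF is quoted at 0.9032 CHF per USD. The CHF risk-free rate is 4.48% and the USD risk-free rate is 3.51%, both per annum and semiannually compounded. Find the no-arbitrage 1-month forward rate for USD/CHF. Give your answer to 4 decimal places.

0.9039

By covered interest parity, F = S · (1+r_CHF/2)^(2T) / (1+r_USD/2)^(2T)
= 0.9032 × 1.003699 / 1.002904 = 0.9032 × 1.000793
F = 0.9039 CHF per USD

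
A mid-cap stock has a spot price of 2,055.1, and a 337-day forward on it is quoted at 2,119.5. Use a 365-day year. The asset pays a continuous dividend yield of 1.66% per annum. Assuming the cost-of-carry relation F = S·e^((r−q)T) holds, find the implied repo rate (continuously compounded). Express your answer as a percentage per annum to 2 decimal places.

From F = S·e^((r−q)T): (r − q) = ln(F/S)/T
ln(2119.5/2055.1) = ln(1.031337) = 0.030856
(r − q) = 0.030856 / (337/365) = 0.033420
r = ln(F/S)/T + q = 0.033420 + 0.0166 = 0.050020
r = 5.00%

5.00%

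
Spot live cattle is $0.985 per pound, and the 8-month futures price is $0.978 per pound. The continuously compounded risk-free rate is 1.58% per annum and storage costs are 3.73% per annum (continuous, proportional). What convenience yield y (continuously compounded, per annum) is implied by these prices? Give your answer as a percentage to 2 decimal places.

F = S·e^((r+u−y)T) ⇒ (r+u−y) = ln(F/S)/T
ln(0.978/0.985) = -0.007132; /T ⇒ -0.010698
y = r + u − ln(F/S)/T = 0.0158 + 0.0373 + 0.010698 = 0.063798
y = 6.38%

6.38%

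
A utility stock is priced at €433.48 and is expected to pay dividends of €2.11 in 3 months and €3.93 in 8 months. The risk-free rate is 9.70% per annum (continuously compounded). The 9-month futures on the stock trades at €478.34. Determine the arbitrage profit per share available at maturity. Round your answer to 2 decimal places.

€18.33 per share

PV(dividends) I = 2.11·e^(−0.0970·3/12) + 3.93·e^(−0.0970·8/12) = 5.7434
Fair futures F* = (S − I)·e^(rT) = (433.48 − 5.7434)·e^0.072750 = 427.7366 × 1.075462 = 460.0145
Market €478.34 > fair 460.0145: forward overpriced → cash-and-carry (borrow at r, buy the stock and collect the dividends, short the forward).
Profit at T = |F_mkt − F*| = |478.34 − 460.0145| = €18.33 per share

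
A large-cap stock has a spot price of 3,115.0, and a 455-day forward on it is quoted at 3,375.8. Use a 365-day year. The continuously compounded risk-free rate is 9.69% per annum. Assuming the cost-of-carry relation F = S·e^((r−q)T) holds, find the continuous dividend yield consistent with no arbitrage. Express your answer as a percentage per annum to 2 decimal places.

3.24%

From F = S·e^((r−q)T): (r − q) = ln(F/S)/T
ln(3375.8/3115.0) = ln(1.083724) = 0.080403
(r − q) = 0.080403 / (455/365) = 0.064499
q = r − ln(F/S)/T = 0.0969 − 0.064499 = 0.032401
q = 3.24%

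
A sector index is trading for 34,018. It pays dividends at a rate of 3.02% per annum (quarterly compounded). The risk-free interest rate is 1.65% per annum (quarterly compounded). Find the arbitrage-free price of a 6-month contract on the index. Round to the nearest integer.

33,787

F = S · (1+r/4)^(4T) / (1+q/4)^(4T)
= 34018 × 1.008267 / 1.015157 = 34018 × 0.993213
F = 33,787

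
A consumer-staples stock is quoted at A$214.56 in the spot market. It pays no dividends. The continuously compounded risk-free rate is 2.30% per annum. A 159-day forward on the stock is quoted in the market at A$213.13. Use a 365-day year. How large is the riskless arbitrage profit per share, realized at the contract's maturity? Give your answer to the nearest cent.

Fair forward: F* = S·e^(carry·T), with carry = r = 0.0230
F* = 214.56 · e^(0.0230 × 159/365) = 214.56 · e^0.010019 = 214.56 × 1.010069 = A$216.7204
Market A$213.13 < fair A$216.7204: forward underpriced → reverse cash-and-carry (short spot, go long the forward).
At maturity, profit = |F_mkt − F*| = |213.13 − 216.7204| = A$3.59 per share

A$3.59 per share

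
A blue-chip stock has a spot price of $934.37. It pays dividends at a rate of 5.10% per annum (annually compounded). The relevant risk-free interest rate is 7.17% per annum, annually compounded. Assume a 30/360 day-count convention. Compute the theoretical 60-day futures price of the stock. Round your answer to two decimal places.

F = S · (1+r)^T / (1+q)^T
= 934.37 × 1.011608 / 1.008325 = 934.37 × 1.003256
F = $937.41

$937.41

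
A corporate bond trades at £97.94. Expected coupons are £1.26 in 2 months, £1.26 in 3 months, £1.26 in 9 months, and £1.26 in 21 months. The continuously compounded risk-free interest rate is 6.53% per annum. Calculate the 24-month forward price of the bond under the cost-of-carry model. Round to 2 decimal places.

£106.12

PV(coupons) I = 1.26·e^(−0.0653·2/12) + 1.26·e^(−0.0653·3/12) + 1.26·e^(−0.0653·9/12) + 1.26·e^(−0.0653·21/12)
I = 1.2464 + 1.2396 + 1.1998 + 1.1239 = 4.8097
F = (S − I)·e^(rT) = (97.94 − 4.8097) · e^(0.0653·24/12)
= 93.1303 · e^0.130600 = 93.1303 × 1.139512 = £106.12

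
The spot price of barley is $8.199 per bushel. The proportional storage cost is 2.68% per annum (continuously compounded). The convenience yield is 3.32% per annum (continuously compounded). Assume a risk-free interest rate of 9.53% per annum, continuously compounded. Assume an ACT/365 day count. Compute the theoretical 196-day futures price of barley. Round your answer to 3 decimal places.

$8.600 per bushel

Net carry = r + u − y = 0.0953 + 0.0268 − 0.0332 = 0.0889
F = S·e^((r+u−y)T) = 8.199 · e^(0.0889 × 196/365) = 8.199 · e^0.047738
= 8.199 × 1.048896 = $8.600 per bushel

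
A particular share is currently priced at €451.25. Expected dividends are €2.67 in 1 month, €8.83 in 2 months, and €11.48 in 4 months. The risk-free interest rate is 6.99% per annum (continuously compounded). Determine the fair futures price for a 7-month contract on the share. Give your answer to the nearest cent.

PV(dividends) I = 2.67·e^(−0.0699·1/12) + 8.83·e^(−0.0699·2/12) + 11.48·e^(−0.0699·4/12)
I = 2.6545 + 8.7277 + 11.2156 = 22.5978
F = (S − I)·e^(rT) = (451.25 − 22.5978) · e^(0.0699·7/12)
= 428.6522 · e^0.040775 = 428.6522 × 1.041618 = €446.49

€446.49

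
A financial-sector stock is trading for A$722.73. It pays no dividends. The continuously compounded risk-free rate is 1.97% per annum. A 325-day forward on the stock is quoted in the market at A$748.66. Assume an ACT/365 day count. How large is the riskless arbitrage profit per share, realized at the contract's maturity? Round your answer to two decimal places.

A$13.14 per share

Fair forward: F* = S·e^(carry·T), with carry = r = 0.0197
F* = 722.73 · e^(0.0197 × 325/365) = 722.73 · e^0.017541 = 722.73 × 1.017696 = A$735.5194
Market A$748.66 > fair A$735.5194: forward overpriced → cash-and-carry (buy spot, short the forward).
At maturity, profit = |F_mkt − F*| = |748.66 − 735.5194| = A$13.14 per share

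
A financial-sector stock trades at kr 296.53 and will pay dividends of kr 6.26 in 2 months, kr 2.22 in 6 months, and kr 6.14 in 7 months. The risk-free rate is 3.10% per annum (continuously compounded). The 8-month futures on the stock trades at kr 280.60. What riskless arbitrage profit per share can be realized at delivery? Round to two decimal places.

PV(dividends) I = 6.26·e^(−0.0310·2/12) + 2.22·e^(−0.0310·6/12) + 6.14·e^(−0.0310·7/12) = 14.4436
Fair futures F* = (S − I)·e^(rT) = (296.53 − 14.4436)·e^0.020667 = 282.0864 × 1.020882 = 287.9769
Market kr 280.60 < fair 287.9769: forward underpriced → reverse cash-and-carry (short the stock, invest proceeds at r, pay the dividends, go long the forward).
Profit at T = |F_mkt − F*| = |280.60 − 287.9769| = kr 7.38 per share

kr 7.38 per share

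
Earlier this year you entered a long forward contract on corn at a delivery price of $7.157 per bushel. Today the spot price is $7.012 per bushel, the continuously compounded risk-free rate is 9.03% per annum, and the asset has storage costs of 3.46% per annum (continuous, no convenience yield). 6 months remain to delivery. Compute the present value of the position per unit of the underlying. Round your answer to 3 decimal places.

$0.293 per bushel

Current fair forward for the remaining 6 months: F = S·e^((r + u)·T), (r + u) = 0.0903 + 0.0346 = 0.1249
F = 7.012 · e^(0.1249 × 6/12) = 7.012 × 1.064441 = 7.4639
Value of long forward = (F − K)·e^(−rT) = (7.4639 − 7.157) · e^(−0.0903·6/12)
= 0.3069 × 0.955854 = 0.293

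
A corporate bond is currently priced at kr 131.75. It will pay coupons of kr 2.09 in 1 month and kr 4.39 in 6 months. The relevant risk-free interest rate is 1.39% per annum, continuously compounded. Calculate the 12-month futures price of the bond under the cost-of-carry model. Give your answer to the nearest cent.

PV(coupons) I = 2.09·e^(−0.0139·1/12) + 4.39·e^(−0.0139·6/12)
I = 2.0876 + 4.3596 = 6.4472
F = (S − I)·e^(rT) = (131.75 − 6.4472) · e^(0.0139·12/12)
= 125.3028 · e^0.013900 = 125.3028 × 1.013997 = kr 127.06

kr 127.06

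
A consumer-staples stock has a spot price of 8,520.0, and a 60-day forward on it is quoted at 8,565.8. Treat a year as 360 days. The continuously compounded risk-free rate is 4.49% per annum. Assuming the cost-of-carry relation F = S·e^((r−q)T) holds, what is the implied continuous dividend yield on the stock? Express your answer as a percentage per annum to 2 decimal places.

1.27%

From F = S·e^((r−q)T): (r − q) = ln(F/S)/T
ln(8565.8/8520.0) = ln(1.005376) = 0.005362
(r − q) = 0.005362 / (60/360) = 0.032172
q = r − ln(F/S)/T = 0.0449 − 0.032172 = 0.012728
q = 1.27%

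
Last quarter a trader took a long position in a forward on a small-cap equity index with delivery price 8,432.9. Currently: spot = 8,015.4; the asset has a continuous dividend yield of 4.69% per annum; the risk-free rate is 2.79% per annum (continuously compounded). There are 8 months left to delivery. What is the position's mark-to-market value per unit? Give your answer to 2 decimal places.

Current fair forward for the remaining 8 months: F = S·e^((r − q)·T), (r − q) = 0.0279 − 0.0469 = -0.0190
F = 8015.4 · e^(-0.0190 × 8/12) = 8015.4 × 0.98741322 = 7914.5119
Value of long forward = (F − K)·e^(−rT) = (7914.5119 − 8432.9) · e^(−0.0279·8/12)
= -518.3881 × 0.98157191 = -508.84

-508.84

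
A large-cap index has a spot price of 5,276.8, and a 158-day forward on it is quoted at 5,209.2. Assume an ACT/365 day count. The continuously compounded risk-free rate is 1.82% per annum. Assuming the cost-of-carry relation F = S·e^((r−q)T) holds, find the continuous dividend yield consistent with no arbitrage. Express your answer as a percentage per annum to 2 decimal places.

From F = S·e^((r−q)T): (r − q) = ln(F/S)/T
ln(5209.2/5276.8) = ln(0.987189) = -0.012894
(r − q) = -0.012894 / (158/365) = -0.029787
q = r − ln(F/S)/T = 0.0182 + 0.029787 = 0.047987
q = 4.80%

4.80%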